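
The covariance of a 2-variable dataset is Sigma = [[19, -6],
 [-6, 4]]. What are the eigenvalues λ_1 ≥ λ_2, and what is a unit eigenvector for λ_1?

Step 1 — characteristic polynomial of 2×2 Sigma:
  det(Sigma - λI) = λ² - trace · λ + det = 0.
  trace = 19 + 4 = 23, det = 19·4 - (-6)² = 40.
Step 2 — discriminant:
  Δ = trace² - 4·det = 529 - 160 = 369.
Step 3 — eigenvalues:
  λ = (trace ± √Δ)/2 = (23 ± 19.2094)/2,
  λ_1 = 21.1047,  λ_2 = 1.8953.

Step 4 — unit eigenvector for λ_1: solve (Sigma - λ_1 I)v = 0. First row:
  (19 - 21.1047)·v_x + (-6)·v_y = 0, i.e. (-2.1047)·v_x + (-6)·v_y = 0,
  so v ∝ (b, λ_1 - a) = (-6, 2.1047); multiply by -1 so the first entry is positive: u = (6, -2.1047).
  ||u|| = √((6)² + (-2.1047)²) = √(40.4297) ≈ 6.3584,
  v_1 = u/||u|| ≈ (0.9436, -0.331) (||v_1|| = 1).

λ_1 = 21.1047,  λ_2 = 1.8953;  v_1 ≈ (0.9436, -0.331)


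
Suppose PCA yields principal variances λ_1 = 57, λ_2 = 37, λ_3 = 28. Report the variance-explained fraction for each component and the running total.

Step 1 — total variance = trace(Sigma) = Σ λ_i = 57 + 37 + 28 = 122.

Step 2 — fraction explained by component i = λ_i / Σ λ:
  PC1: 57/122 = 0.4672
  PC2: 37/122 = 0.3033
  PC3: 28/122 = 0.2295

Step 3 — cumulative fraction after k components = (λ_1 + ... + λ_k) / Σ λ:
  k = 1: 57/122 = 0.4672
  k = 2: (57 + 37)/122 = 94/122 = 0.7705
  k = 3: (57 + 37 + 28)/122 = 122/122 = 1

Summary (fraction, with percent):

explained: PC1 0.4672 (46.72%), PC2 0.3033 (30.33%), PC3 0.2295 (22.95%);  cumulative: 0.4672, 0.7705, 1


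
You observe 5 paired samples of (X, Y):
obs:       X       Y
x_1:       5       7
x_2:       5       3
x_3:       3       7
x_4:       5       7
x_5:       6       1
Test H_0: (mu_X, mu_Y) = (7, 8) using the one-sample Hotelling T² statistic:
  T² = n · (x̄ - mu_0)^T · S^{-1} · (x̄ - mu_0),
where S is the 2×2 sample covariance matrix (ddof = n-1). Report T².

Step 1 — sample mean vector:
  mean(X) = (5 + 5 + 3 + 5 + 6) / 5 = 24/5 = 4.8
  mean(Y) = (7 + 3 + 7 + 7 + 1) / 5 = 25/5 = 5
  x̄ = (4.8, 5),  deviation x̄ - mu_0 = (4.8, 5) - (7, 8) = (-2.2, -3).

Step 2 — sample covariance matrix, S[i,j] = (1/(n-1)) · Σ_k (x_{k,i} - mean_i) · (x_{k,j} - mean_j), divisor n-1 = 4:
  S[X,X] = ((0.2)·(0.2) + (0.2)·(0.2) + (-1.8)·(-1.8) + (0.2)·(0.2) + (1.2)·(1.2)) / 4 = 4.8/4 = 1.2
  S[X,Y] = ((0.2)·(2) + (0.2)·(-2) + (-1.8)·(2) + (0.2)·(2) + (1.2)·(-4)) / 4 = -8/4 = -2
  S[Y,Y] = ((2)·(2) + (-2)·(-2) + (2)·(2) + (2)·(2) + (-4)·(-4)) / 4 = 32/4 = 8
  S = [[1.2, -2],
 [-2, 8]].

Step 3 — invert S. det(S) = 1.2·8 - (-2)² = 5.6.
  S^{-1} = (1/det) · [[d, -b], [-b, a]] = [[1.4286, 0.3571],
 [0.3571, 0.2143]].

Step 4 — quadratic form (x̄ - mu_0)^T · S^{-1} · (x̄ - mu_0):
  S^{-1} · (x̄ - mu_0) = (-4.2143, -1.4286),
  (x̄ - mu_0)^T · [...] = (-2.2)·(-4.2143) + (-3)·(-1.4286) = 13.5571.

Step 5 — scale by n: T² = 5 · 13.5571 = 67.7857.

T² ≈ 67.7857


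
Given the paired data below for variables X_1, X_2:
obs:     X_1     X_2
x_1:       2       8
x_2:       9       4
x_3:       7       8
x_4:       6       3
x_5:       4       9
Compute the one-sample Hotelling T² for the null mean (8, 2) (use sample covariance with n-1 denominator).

Step 1 — sample mean vector:
  mean(X_1) = (2 + 9 + 7 + 6 + 4) / 5 = 28/5 = 5.6
  mean(X_2) = (8 + 4 + 8 + 3 + 9) / 5 = 32/5 = 6.4
  x̄ = (5.6, 6.4),  deviation x̄ - mu_0 = (5.6, 6.4) - (8, 2) = (-2.4, 4.4).

Step 2 — sample covariance matrix, S[i,j] = (1/(n-1)) · Σ_k (x_{k,i} - mean_i) · (x_{k,j} - mean_j), divisor n-1 = 4:
  S[X_1,X_1] = ((-3.6)·(-3.6) + (3.4)·(3.4) + (1.4)·(1.4) + (0.4)·(0.4) + (-1.6)·(-1.6)) / 4 = 29.2/4 = 7.3
  S[X_1,X_2] = ((-3.6)·(1.6) + (3.4)·(-2.4) + (1.4)·(1.6) + (0.4)·(-3.4) + (-1.6)·(2.6)) / 4 = -17.2/4 = -4.3
  S[X_2,X_2] = ((1.6)·(1.6) + (-2.4)·(-2.4) + (1.6)·(1.6) + (-3.4)·(-3.4) + (2.6)·(2.6)) / 4 = 29.2/4 = 7.3
  S = [[7.3, -4.3],
 [-4.3, 7.3]].

Step 3 — invert S. det(S) = 7.3·7.3 - (-4.3)² = 34.8.
  S^{-1} = (1/det) · [[d, -b], [-b, a]] = [[0.2098, 0.1236],
 [0.1236, 0.2098]].

Step 4 — quadratic form (x̄ - mu_0)^T · S^{-1} · (x̄ - mu_0):
  S^{-1} · (x̄ - mu_0) = (0.0402, 0.6264),
  (x̄ - mu_0)^T · [...] = (-2.4)·(0.0402) + (4.4)·(0.6264) = 2.6598.

Step 5 — scale by n: T² = 5 · 2.6598 = 13.2989.

T² ≈ 13.2989


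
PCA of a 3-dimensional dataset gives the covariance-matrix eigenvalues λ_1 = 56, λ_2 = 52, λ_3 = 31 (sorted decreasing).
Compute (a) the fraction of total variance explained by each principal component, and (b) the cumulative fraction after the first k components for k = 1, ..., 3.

Step 1 — total variance = trace(Sigma) = Σ λ_i = 56 + 52 + 31 = 139.

Step 2 — fraction explained by component i = λ_i / Σ λ:
  PC1: 56/139 = 0.4029
  PC2: 52/139 = 0.3741
  PC3: 31/139 = 0.223

Step 3 — cumulative fraction after k components = (λ_1 + ... + λ_k) / Σ λ:
  k = 1: 56/139 = 0.4029
  k = 2: (56 + 52)/139 = 108/139 = 0.777
  k = 3: (56 + 52 + 31)/139 = 139/139 = 1

Summary (fraction, with percent):

explained: PC1 0.4029 (40.29%), PC2 0.3741 (37.41%), PC3 0.223 (22.3%);  cumulative: 0.4029, 0.777, 1


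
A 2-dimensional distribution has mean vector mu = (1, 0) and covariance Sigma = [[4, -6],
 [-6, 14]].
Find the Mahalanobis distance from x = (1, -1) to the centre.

Step 1 — centre the observation: (x - mu) = (0, -1).

Step 2 — invert Sigma. det(Sigma) = 4·14 - (-6)² = 20.
  Sigma^{-1} = (1/det) · [[d, -b], [-b, a]] = [[0.7, 0.3],
 [0.3, 0.2]].

Step 3 — form the quadratic (x - mu)^T · Sigma^{-1} · (x - mu):
  Sigma^{-1} · (x - mu) = (-0.3, -0.2).
  (x - mu)^T · [Sigma^{-1} · (x - mu)] = (0)·(-0.3) + (-1)·(-0.2) = 0.2.

Step 4 — take square root: d = √(0.2) ≈ 0.4472.

d(x, mu) = √(0.2) ≈ 0.4472


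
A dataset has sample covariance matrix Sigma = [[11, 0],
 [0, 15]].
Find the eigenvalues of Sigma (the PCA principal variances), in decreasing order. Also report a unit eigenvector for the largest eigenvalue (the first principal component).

Step 1 — characteristic polynomial of 2×2 Sigma:
  det(Sigma - λI) = λ² - trace · λ + det = 0.
  trace = 11 + 15 = 26, det = 11·15 - (0)² = 165.
Step 2 — discriminant:
  Δ = trace² - 4·det = 676 - 660 = 16.
Step 3 — eigenvalues:
  λ = (trace ± √Δ)/2 = (26 ± 4)/2,
  λ_1 = 15,  λ_2 = 11.

Step 4 — unit eigenvector for λ_1: Sigma is diagonal, so its eigenvectors are the coordinate axes. λ_1 = 15 is the diagonal entry on the second coordinate axis, hence
  v_1 = (0, 1) (||v_1|| = 1).

λ_1 = 15,  λ_2 = 11;  v_1 ≈ (0, 1)


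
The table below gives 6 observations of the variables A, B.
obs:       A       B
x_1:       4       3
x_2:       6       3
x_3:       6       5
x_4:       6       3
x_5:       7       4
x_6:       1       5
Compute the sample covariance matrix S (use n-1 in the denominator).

Step 1 — column means:
  mean(A) = (4 + 6 + 6 + 6 + 7 + 1) / 6 = 30/6 = 5
  mean(B) = (3 + 3 + 5 + 3 + 4 + 5) / 6 = 23/6 = 3.8333

Step 2 — sample covariance S[i,j] = (1/(n-1)) · Σ_k (x_{k,i} - mean_i) · (x_{k,j} - mean_j), with n-1 = 5.
  S[A,A] = ((-1)·(-1) + (1)·(1) + (1)·(1) + (1)·(1) + (2)·(2) + (-4)·(-4)) / 5 = 24/5 = 4.8
  S[A,B] = ((-1)·(-0.8333) + (1)·(-0.8333) + (1)·(1.1667) + (1)·(-0.8333) + (2)·(0.1667) + (-4)·(1.1667)) / 5 = -4/5 = -0.8
  S[B,B] = ((-0.8333)·(-0.8333) + (-0.8333)·(-0.8333) + (1.1667)·(1.1667) + (-0.8333)·(-0.8333) + (0.1667)·(0.1667) + (1.1667)·(1.1667)) / 5 = 4.8333/5 = 0.9667

S is symmetric (S[j,i] = S[i,j]). Assembling:

S = [[4.8, -0.8],
 [-0.8, 0.9667]]


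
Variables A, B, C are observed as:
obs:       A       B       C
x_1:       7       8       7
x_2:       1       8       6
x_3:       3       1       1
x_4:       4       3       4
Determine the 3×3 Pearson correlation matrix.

Step 1 — column means:
  mean(A) = (7 + 1 + 3 + 4) / 4 = 15/4 = 3.75
  mean(B) = (8 + 8 + 1 + 3) / 4 = 20/4 = 5
  mean(C) = (7 + 6 + 1 + 4) / 4 = 18/4 = 4.5

Step 2 — sample variances and covariances s[i,j] = (1/(n-1)) · Σ_k (x_{k,i} - mean_i) · (x_{k,j} - mean_j), with n-1 = 3:
  s[A,A] = ((3.25)·(3.25) + (-2.75)·(-2.75) + (-0.75)·(-0.75) + (0.25)·(0.25)) / 3 = 18.75/3 = 6.25
  s[A,B] = ((3.25)·(3) + (-2.75)·(3) + (-0.75)·(-4) + (0.25)·(-2)) / 3 = 4/3 = 1.3333
  s[A,C] = ((3.25)·(2.5) + (-2.75)·(1.5) + (-0.75)·(-3.5) + (0.25)·(-0.5)) / 3 = 6.5/3 = 2.1667
  s[B,B] = ((3)·(3) + (3)·(3) + (-4)·(-4) + (-2)·(-2)) / 3 = 38/3 = 12.6667
  s[B,C] = ((3)·(2.5) + (3)·(1.5) + (-4)·(-3.5) + (-2)·(-0.5)) / 3 = 27/3 = 9
  s[C,C] = ((2.5)·(2.5) + (1.5)·(1.5) + (-3.5)·(-3.5) + (-0.5)·(-0.5)) / 3 = 21/3 = 7
  Sample standard deviations s_i = √(s[i,i]):
  s(A) = √(6.25) = 2.5
  s(B) = √(12.6667) = 3.559
  s(C) = √(7) = 2.6458

Step 3 — r_{ij} = s_{ij} / (s_i · s_j):
  r[A,A] = 1 (diagonal).
  r[A,B] = 1.3333 / (2.5 · 3.559) = 1.3333 / 8.8976 = 0.1499
  r[A,C] = 2.1667 / (2.5 · 2.6458) = 2.1667 / 6.6144 = 0.3276
  r[B,B] = 1 (diagonal).
  r[B,C] = 9 / (3.559 · 2.6458) = 9 / 9.4163 = 0.9558
  r[C,C] = 1 (diagonal).

R is symmetric with unit diagonal. Assembling:

R = [[1, 0.1499, 0.3276],
 [0.1499, 1, 0.9558],
 [0.3276, 0.9558, 1]]


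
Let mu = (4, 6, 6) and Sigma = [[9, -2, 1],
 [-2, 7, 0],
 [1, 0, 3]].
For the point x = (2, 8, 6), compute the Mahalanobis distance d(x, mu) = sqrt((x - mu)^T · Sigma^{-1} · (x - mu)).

Step 1 — centre the observation: (x - mu) = (-2, 2, 0).

Step 2 — invert Sigma (cofactor / det for 3×3, or solve directly):
  Sigma^{-1} = [[0.1235, 0.0353, -0.0412],
 [0.0353, 0.1529, -0.0118],
 [-0.0412, -0.0118, 0.3471]].

Step 3 — form the quadratic (x - mu)^T · Sigma^{-1} · (x - mu):
  Sigma^{-1} · (x - mu) = (-0.1765, 0.2353, 0.0588).
  (x - mu)^T · [Sigma^{-1} · (x - mu)] = (-2)·(-0.1765) + (2)·(0.2353) + (0)·(0.0588) = 0.8235.

Step 4 — take square root: d = √(0.8235) ≈ 0.9075.

d(x, mu) = √(0.8235) ≈ 0.9075


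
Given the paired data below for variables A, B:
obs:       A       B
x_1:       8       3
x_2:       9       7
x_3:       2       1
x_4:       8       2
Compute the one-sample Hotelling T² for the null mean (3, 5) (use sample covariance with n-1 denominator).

Step 1 — sample mean vector:
  mean(A) = (8 + 9 + 2 + 8) / 4 = 27/4 = 6.75
  mean(B) = (3 + 7 + 1 + 2) / 4 = 13/4 = 3.25
  x̄ = (6.75, 3.25),  deviation x̄ - mu_0 = (6.75, 3.25) - (3, 5) = (3.75, -1.75).

Step 2 — sample covariance matrix, S[i,j] = (1/(n-1)) · Σ_k (x_{k,i} - mean_i) · (x_{k,j} - mean_j), divisor n-1 = 3:
  S[A,A] = ((1.25)·(1.25) + (2.25)·(2.25) + (-4.75)·(-4.75) + (1.25)·(1.25)) / 3 = 30.75/3 = 10.25
  S[A,B] = ((1.25)·(-0.25) + (2.25)·(3.75) + (-4.75)·(-2.25) + (1.25)·(-1.25)) / 3 = 17.25/3 = 5.75
  S[B,B] = ((-0.25)·(-0.25) + (3.75)·(3.75) + (-2.25)·(-2.25) + (-1.25)·(-1.25)) / 3 = 20.75/3 = 6.9167
  S = [[10.25, 5.75],
 [5.75, 6.9167]].

Step 3 — invert S. det(S) = 10.25·6.9167 - (5.75)² = 37.8333.
  S^{-1} = (1/det) · [[d, -b], [-b, a]] = [[0.1828, -0.152],
 [-0.152, 0.2709]].

Step 4 — quadratic form (x̄ - mu_0)^T · S^{-1} · (x̄ - mu_0):
  S^{-1} · (x̄ - mu_0) = (0.9515, -1.0441),
  (x̄ - mu_0)^T · [...] = (3.75)·(0.9515) + (-1.75)·(-1.0441) = 5.3954.

Step 5 — scale by n: T² = 4 · 5.3954 = 21.5815.

T² ≈ 21.5815


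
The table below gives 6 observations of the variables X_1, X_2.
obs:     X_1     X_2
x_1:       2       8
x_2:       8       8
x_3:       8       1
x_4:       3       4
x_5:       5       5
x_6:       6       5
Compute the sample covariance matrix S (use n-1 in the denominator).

Step 1 — column means:
  mean(X_1) = (2 + 8 + 8 + 3 + 5 + 6) / 6 = 32/6 = 5.3333
  mean(X_2) = (8 + 8 + 1 + 4 + 5 + 5) / 6 = 31/6 = 5.1667

Step 2 — sample covariance S[i,j] = (1/(n-1)) · Σ_k (x_{k,i} - mean_i) · (x_{k,j} - mean_j), with n-1 = 5.
  S[X_1,X_1] = ((-3.3333)·(-3.3333) + (2.6667)·(2.6667) + (2.6667)·(2.6667) + (-2.3333)·(-2.3333) + (-0.3333)·(-0.3333) + (0.6667)·(0.6667)) / 5 = 31.3333/5 = 6.2667
  S[X_1,X_2] = ((-3.3333)·(2.8333) + (2.6667)·(2.8333) + (2.6667)·(-4.1667) + (-2.3333)·(-1.1667) + (-0.3333)·(-0.1667) + (0.6667)·(-0.1667)) / 5 = -10.3333/5 = -2.0667
  S[X_2,X_2] = ((2.8333)·(2.8333) + (2.8333)·(2.8333) + (-4.1667)·(-4.1667) + (-1.1667)·(-1.1667) + (-0.1667)·(-0.1667) + (-0.1667)·(-0.1667)) / 5 = 34.8333/5 = 6.9667

S is symmetric (S[j,i] = S[i,j]). Assembling:

S = [[6.2667, -2.0667],
 [-2.0667, 6.9667]]


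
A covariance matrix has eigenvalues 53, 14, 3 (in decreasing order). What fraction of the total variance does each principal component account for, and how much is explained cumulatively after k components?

Step 1 — total variance = trace(Sigma) = Σ λ_i = 53 + 14 + 3 = 70.

Step 2 — fraction explained by component i = λ_i / Σ λ:
  PC1: 53/70 = 0.7571
  PC2: 14/70 = 0.2
  PC3: 3/70 = 0.0429

Step 3 — cumulative fraction after k components = (λ_1 + ... + λ_k) / Σ λ:
  k = 1: 53/70 = 0.7571
  k = 2: (53 + 14)/70 = 67/70 = 0.9571
  k = 3: (53 + 14 + 3)/70 = 70/70 = 1

Summary (fraction, with percent):

explained: PC1 0.7571 (75.71%), PC2 0.2 (20%), PC3 0.0429 (4.29%);  cumulative: 0.7571, 0.9571, 1


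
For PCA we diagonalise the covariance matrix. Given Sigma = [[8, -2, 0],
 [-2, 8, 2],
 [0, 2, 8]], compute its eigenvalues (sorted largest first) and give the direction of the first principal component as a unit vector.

Step 1 — characteristic polynomial p(λ) = det(λI - Sigma) = λ³ - tr·λ² + c_1·λ - det, where tr = trace, c_1 = sum of the principal 2×2 minors, det = det(Sigma):
  tr = 8 + 8 + 8 = 24,
  c_1 = (8·8 - (-2)²) + (8·8 - (0)²) + (8·8 - (2)²) = 60 + 64 + 60 = 184,
  det = 8·(8·8 - (2)²) - (-2)·((-2)·8 - (2)·(0)) + (0)·((-2)·(2) - 8·(0)) = 8·(60) - (-2)·(-16) + (0)·(-4) = 448.
  So p(λ) = λ³ - 24λ² + 184λ - 448.
Step 2 — look for an integer root (rational root theorem: any rational root is an integer divisor of 448). Testing λ = 8:
  p(8) = 512 - 1536 + 1472 - 448 = 0  ✓
  Dividing out (λ - 8): p(λ) = (λ - 8)(λ² - 16λ + 56).
Step 3 — remaining eigenvalues from the quadratic λ² - 16λ + 56 = 0:
  Δ = 16² - 4·56 = 256 - 224 = 32,  λ = (16 ± √32)/2 = (16 ± 5.6569)/2 ≈ 10.8284 or 5.1716.
  Sorted: λ_1 = 10.8284,  λ_2 = 8,  λ_3 = 5.1716  (check: sum = 24 = tr ✓).

Step 4 — unit eigenvector for λ_1 ≈ 10.8284: v spans the null space of (Sigma - λ_1 I), whose rows are
  r_1 = (-2.8284, -2, 0),  r_2 = (-2, -2.8284, 2),  r_3 = (0, 2, -2.8284).
  v is orthogonal to every row, so take v ∝ r_1 × r_2 = ((-2)·(2) - (0)·(-2.8284), (0)·(-2) - (-2.8284)·(2), (-2.8284)·(-2.8284) - (-2)·(-2)) ≈ (-4, 5.6569, 4).
  Rescale (multiply by -1 so the first nonzero entry is positive): u = (4, -5.6569, -4).
  ||u|| = √((4)² + (-5.6569)² + (-4)²) = √(64) ≈ 8,  v_1 = u/||u|| ≈ (0.5, -0.7071, -0.5) (||v_1|| = 1).

λ_1 = 10.8284,  λ_2 = 8,  λ_3 = 5.1716;  v_1 ≈ (0.5, -0.7071, -0.5)


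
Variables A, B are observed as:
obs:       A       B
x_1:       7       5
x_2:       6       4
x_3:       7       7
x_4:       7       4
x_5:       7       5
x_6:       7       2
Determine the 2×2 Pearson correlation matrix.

Step 1 — column means:
  mean(A) = (7 + 6 + 7 + 7 + 7 + 7) / 6 = 41/6 = 6.8333
  mean(B) = (5 + 4 + 7 + 4 + 5 + 2) / 6 = 27/6 = 4.5

Step 2 — sample variances and covariances s[i,j] = (1/(n-1)) · Σ_k (x_{k,i} - mean_i) · (x_{k,j} - mean_j), with n-1 = 5:
  s[A,A] = ((0.1667)·(0.1667) + (-0.8333)·(-0.8333) + (0.1667)·(0.1667) + (0.1667)·(0.1667) + (0.1667)·(0.1667) + (0.1667)·(0.1667)) / 5 = 0.8333/5 = 0.1667
  s[A,B] = ((0.1667)·(0.5) + (-0.8333)·(-0.5) + (0.1667)·(2.5) + (0.1667)·(-0.5) + (0.1667)·(0.5) + (0.1667)·(-2.5)) / 5 = 0.5/5 = 0.1
  s[B,B] = ((0.5)·(0.5) + (-0.5)·(-0.5) + (2.5)·(2.5) + (-0.5)·(-0.5) + (0.5)·(0.5) + (-2.5)·(-2.5)) / 5 = 13.5/5 = 2.7
  Sample standard deviations s_i = √(s[i,i]):
  s(A) = √(0.1667) = 0.4082
  s(B) = √(2.7) = 1.6432

Step 3 — r_{ij} = s_{ij} / (s_i · s_j):
  r[A,A] = 1 (diagonal).
  r[A,B] = 0.1 / (0.4082 · 1.6432) = 0.1 / 0.6708 = 0.1491
  r[B,B] = 1 (diagonal).

R is symmetric with unit diagonal. Assembling:

R = [[1, 0.1491],
 [0.1491, 1]]


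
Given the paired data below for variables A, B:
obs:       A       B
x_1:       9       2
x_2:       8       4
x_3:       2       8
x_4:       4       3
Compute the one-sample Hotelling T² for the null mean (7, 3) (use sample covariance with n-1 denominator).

Step 1 — sample mean vector:
  mean(A) = (9 + 8 + 2 + 4) / 4 = 23/4 = 5.75
  mean(B) = (2 + 4 + 8 + 3) / 4 = 17/4 = 4.25
  x̄ = (5.75, 4.25),  deviation x̄ - mu_0 = (5.75, 4.25) - (7, 3) = (-1.25, 1.25).

Step 2 — sample covariance matrix, S[i,j] = (1/(n-1)) · Σ_k (x_{k,i} - mean_i) · (x_{k,j} - mean_j), divisor n-1 = 3:
  S[A,A] = ((3.25)·(3.25) + (2.25)·(2.25) + (-3.75)·(-3.75) + (-1.75)·(-1.75)) / 3 = 32.75/3 = 10.9167
  S[A,B] = ((3.25)·(-2.25) + (2.25)·(-0.25) + (-3.75)·(3.75) + (-1.75)·(-1.25)) / 3 = -19.75/3 = -6.5833
  S[B,B] = ((-2.25)·(-2.25) + (-0.25)·(-0.25) + (3.75)·(3.75) + (-1.25)·(-1.25)) / 3 = 20.75/3 = 6.9167
  S = [[10.9167, -6.5833],
 [-6.5833, 6.9167]].

Step 3 — invert S. det(S) = 10.9167·6.9167 - (-6.5833)² = 32.1667.
  S^{-1} = (1/det) · [[d, -b], [-b, a]] = [[0.215, 0.2047],
 [0.2047, 0.3394]].

Step 4 — quadratic form (x̄ - mu_0)^T · S^{-1} · (x̄ - mu_0):
  S^{-1} · (x̄ - mu_0) = (-0.013, 0.1684),
  (x̄ - mu_0)^T · [...] = (-1.25)·(-0.013) + (1.25)·(0.1684) = 0.2267.

Step 5 — scale by n: T² = 4 · 0.2267 = 0.9067.

T² ≈ 0.9067


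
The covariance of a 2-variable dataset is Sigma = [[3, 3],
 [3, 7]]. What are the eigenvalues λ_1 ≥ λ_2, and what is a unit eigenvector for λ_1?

Step 1 — characteristic polynomial of 2×2 Sigma:
  det(Sigma - λI) = λ² - trace · λ + det = 0.
  trace = 3 + 7 = 10, det = 3·7 - (3)² = 12.
Step 2 — discriminant:
  Δ = trace² - 4·det = 100 - 48 = 52.
Step 3 — eigenvalues:
  λ = (trace ± √Δ)/2 = (10 ± 7.2111)/2,
  λ_1 = 8.6056,  λ_2 = 1.3944.

Step 4 — unit eigenvector for λ_1: solve (Sigma - λ_1 I)v = 0. First row:
  (3 - 8.6056)·v_x + (3)·v_y = 0, i.e. (-5.6056)·v_x + (3)·v_y = 0,
  so v ∝ (b, λ_1 - a) = (3, 5.6056) = u.
  ||u|| = √((3)² + (5.6056)²) = √(40.4222) ≈ 6.3578,
  v_1 = u/||u|| ≈ (0.4719, 0.8817) (||v_1|| = 1).

λ_1 = 8.6056,  λ_2 = 1.3944;  v_1 ≈ (0.4719, 0.8817)


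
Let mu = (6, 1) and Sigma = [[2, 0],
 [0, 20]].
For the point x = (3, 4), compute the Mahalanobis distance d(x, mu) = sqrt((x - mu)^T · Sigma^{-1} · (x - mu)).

Step 1 — centre the observation: (x - mu) = (-3, 3).

Step 2 — invert Sigma. det(Sigma) = 2·20 - (0)² = 40.
  Sigma^{-1} = (1/det) · [[d, -b], [-b, a]] = [[0.5, 0],
 [0, 0.05]].

Step 3 — form the quadratic (x - mu)^T · Sigma^{-1} · (x - mu):
  Sigma^{-1} · (x - mu) = (-1.5, 0.15).
  (x - mu)^T · [Sigma^{-1} · (x - mu)] = (-3)·(-1.5) + (3)·(0.15) = 4.95.

Step 4 — take square root: d = √(4.95) ≈ 2.2249.

d(x, mu) = √(4.95) ≈ 2.2249


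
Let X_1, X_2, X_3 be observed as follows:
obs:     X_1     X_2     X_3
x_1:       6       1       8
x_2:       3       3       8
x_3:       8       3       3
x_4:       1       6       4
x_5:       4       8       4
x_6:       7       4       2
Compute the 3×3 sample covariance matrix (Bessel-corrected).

Step 1 — column means:
  mean(X_1) = (6 + 3 + 8 + 1 + 4 + 7) / 6 = 29/6 = 4.8333
  mean(X_2) = (1 + 3 + 3 + 6 + 8 + 4) / 6 = 25/6 = 4.1667
  mean(X_3) = (8 + 8 + 3 + 4 + 4 + 2) / 6 = 29/6 = 4.8333

Step 2 — sample covariance S[i,j] = (1/(n-1)) · Σ_k (x_{k,i} - mean_i) · (x_{k,j} - mean_j), with n-1 = 5.
  S[X_1,X_1] = ((1.1667)·(1.1667) + (-1.8333)·(-1.8333) + (3.1667)·(3.1667) + (-3.8333)·(-3.8333) + (-0.8333)·(-0.8333) + (2.1667)·(2.1667)) / 5 = 34.8333/5 = 6.9667
  S[X_1,X_2] = ((1.1667)·(-3.1667) + (-1.8333)·(-1.1667) + (3.1667)·(-1.1667) + (-3.8333)·(1.8333) + (-0.8333)·(3.8333) + (2.1667)·(-0.1667)) / 5 = -15.8333/5 = -3.1667
  S[X_1,X_3] = ((1.1667)·(3.1667) + (-1.8333)·(3.1667) + (3.1667)·(-1.8333) + (-3.8333)·(-0.8333) + (-0.8333)·(-0.8333) + (2.1667)·(-2.8333)) / 5 = -10.1667/5 = -2.0333
  S[X_2,X_2] = ((-3.1667)·(-3.1667) + (-1.1667)·(-1.1667) + (-1.1667)·(-1.1667) + (1.8333)·(1.8333) + (3.8333)·(3.8333) + (-0.1667)·(-0.1667)) / 5 = 30.8333/5 = 6.1667
  S[X_2,X_3] = ((-3.1667)·(3.1667) + (-1.1667)·(3.1667) + (-1.1667)·(-1.8333) + (1.8333)·(-0.8333) + (3.8333)·(-0.8333) + (-0.1667)·(-2.8333)) / 5 = -15.8333/5 = -3.1667
  S[X_3,X_3] = ((3.1667)·(3.1667) + (3.1667)·(3.1667) + (-1.8333)·(-1.8333) + (-0.8333)·(-0.8333) + (-0.8333)·(-0.8333) + (-2.8333)·(-2.8333)) / 5 = 32.8333/5 = 6.5667

S is symmetric (S[j,i] = S[i,j]). Assembling:

S = [[6.9667, -3.1667, -2.0333],
 [-3.1667, 6.1667, -3.1667],
 [-2.0333, -3.1667, 6.5667]]


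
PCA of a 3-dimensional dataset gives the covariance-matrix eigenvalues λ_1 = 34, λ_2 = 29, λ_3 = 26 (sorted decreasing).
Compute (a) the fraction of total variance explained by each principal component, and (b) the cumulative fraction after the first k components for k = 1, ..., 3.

Step 1 — total variance = trace(Sigma) = Σ λ_i = 34 + 29 + 26 = 89.

Step 2 — fraction explained by component i = λ_i / Σ λ:
  PC1: 34/89 = 0.382
  PC2: 29/89 = 0.3258
  PC3: 26/89 = 0.2921

Step 3 — cumulative fraction after k components = (λ_1 + ... + λ_k) / Σ λ:
  k = 1: 34/89 = 0.382
  k = 2: (34 + 29)/89 = 63/89 = 0.7079
  k = 3: (34 + 29 + 26)/89 = 89/89 = 1

Summary (fraction, with percent):

explained: PC1 0.382 (38.2%), PC2 0.3258 (32.58%), PC3 0.2921 (29.21%);  cumulative: 0.382, 0.7079, 1


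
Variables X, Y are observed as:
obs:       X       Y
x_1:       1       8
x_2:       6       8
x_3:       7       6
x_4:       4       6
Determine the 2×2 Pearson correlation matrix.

Step 1 — column means:
  mean(X) = (1 + 6 + 7 + 4) / 4 = 18/4 = 4.5
  mean(Y) = (8 + 8 + 6 + 6) / 4 = 28/4 = 7

Step 2 — sample variances and covariances s[i,j] = (1/(n-1)) · Σ_k (x_{k,i} - mean_i) · (x_{k,j} - mean_j), with n-1 = 3:
  s[X,X] = ((-3.5)·(-3.5) + (1.5)·(1.5) + (2.5)·(2.5) + (-0.5)·(-0.5)) / 3 = 21/3 = 7
  s[X,Y] = ((-3.5)·(1) + (1.5)·(1) + (2.5)·(-1) + (-0.5)·(-1)) / 3 = -4/3 = -1.3333
  s[Y,Y] = ((1)·(1) + (1)·(1) + (-1)·(-1) + (-1)·(-1)) / 3 = 4/3 = 1.3333
  Sample standard deviations s_i = √(s[i,i]):
  s(X) = √(7) = 2.6458
  s(Y) = √(1.3333) = 1.1547

Step 3 — r_{ij} = s_{ij} / (s_i · s_j):
  r[X,X] = 1 (diagonal).
  r[X,Y] = -1.3333 / (2.6458 · 1.1547) = -1.3333 / 3.0551 = -0.4364
  r[Y,Y] = 1 (diagonal).

R is symmetric with unit diagonal. Assembling:

R = [[1, -0.4364],
 [-0.4364, 1]]


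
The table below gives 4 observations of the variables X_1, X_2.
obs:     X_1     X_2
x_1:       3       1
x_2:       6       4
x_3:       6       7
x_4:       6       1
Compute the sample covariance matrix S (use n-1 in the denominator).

Step 1 — column means:
  mean(X_1) = (3 + 6 + 6 + 6) / 4 = 21/4 = 5.25
  mean(X_2) = (1 + 4 + 7 + 1) / 4 = 13/4 = 3.25

Step 2 — sample covariance S[i,j] = (1/(n-1)) · Σ_k (x_{k,i} - mean_i) · (x_{k,j} - mean_j), with n-1 = 3.
  S[X_1,X_1] = ((-2.25)·(-2.25) + (0.75)·(0.75) + (0.75)·(0.75) + (0.75)·(0.75)) / 3 = 6.75/3 = 2.25
  S[X_1,X_2] = ((-2.25)·(-2.25) + (0.75)·(0.75) + (0.75)·(3.75) + (0.75)·(-2.25)) / 3 = 6.75/3 = 2.25
  S[X_2,X_2] = ((-2.25)·(-2.25) + (0.75)·(0.75) + (3.75)·(3.75) + (-2.25)·(-2.25)) / 3 = 24.75/3 = 8.25

S is symmetric (S[j,i] = S[i,j]). Assembling:

S = [[2.25, 2.25],
 [2.25, 8.25]]


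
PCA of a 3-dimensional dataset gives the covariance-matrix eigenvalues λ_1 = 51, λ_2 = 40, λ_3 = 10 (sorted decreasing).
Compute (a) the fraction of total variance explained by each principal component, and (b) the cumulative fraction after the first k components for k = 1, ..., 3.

Step 1 — total variance = trace(Sigma) = Σ λ_i = 51 + 40 + 10 = 101.

Step 2 — fraction explained by component i = λ_i / Σ λ:
  PC1: 51/101 = 0.505
  PC2: 40/101 = 0.396
  PC3: 10/101 = 0.099

Step 3 — cumulative fraction after k components = (λ_1 + ... + λ_k) / Σ λ:
  k = 1: 51/101 = 0.505
  k = 2: (51 + 40)/101 = 91/101 = 0.901
  k = 3: (51 + 40 + 10)/101 = 101/101 = 1

Summary (fraction, with percent):

explained: PC1 0.505 (50.5%), PC2 0.396 (39.6%), PC3 0.099 (9.9%);  cumulative: 0.505, 0.901, 1


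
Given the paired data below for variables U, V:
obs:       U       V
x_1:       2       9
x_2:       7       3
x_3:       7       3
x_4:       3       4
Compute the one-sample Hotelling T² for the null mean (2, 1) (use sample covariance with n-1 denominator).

Step 1 — sample mean vector:
  mean(U) = (2 + 7 + 7 + 3) / 4 = 19/4 = 4.75
  mean(V) = (9 + 3 + 3 + 4) / 4 = 19/4 = 4.75
  x̄ = (4.75, 4.75),  deviation x̄ - mu_0 = (4.75, 4.75) - (2, 1) = (2.75, 3.75).

Step 2 — sample covariance matrix, S[i,j] = (1/(n-1)) · Σ_k (x_{k,i} - mean_i) · (x_{k,j} - mean_j), divisor n-1 = 3:
  S[U,U] = ((-2.75)·(-2.75) + (2.25)·(2.25) + (2.25)·(2.25) + (-1.75)·(-1.75)) / 3 = 20.75/3 = 6.9167
  S[U,V] = ((-2.75)·(4.25) + (2.25)·(-1.75) + (2.25)·(-1.75) + (-1.75)·(-0.75)) / 3 = -18.25/3 = -6.0833
  S[V,V] = ((4.25)·(4.25) + (-1.75)·(-1.75) + (-1.75)·(-1.75) + (-0.75)·(-0.75)) / 3 = 24.75/3 = 8.25
  S = [[6.9167, -6.0833],
 [-6.0833, 8.25]].

Step 3 — invert S. det(S) = 6.9167·8.25 - (-6.0833)² = 20.0556.
  S^{-1} = (1/det) · [[d, -b], [-b, a]] = [[0.4114, 0.3033],
 [0.3033, 0.3449]].

Step 4 — quadratic form (x̄ - mu_0)^T · S^{-1} · (x̄ - mu_0):
  S^{-1} · (x̄ - mu_0) = (2.2687, 2.1274),
  (x̄ - mu_0)^T · [...] = (2.75)·(2.2687) + (3.75)·(2.1274) = 14.2168.

Step 5 — scale by n: T² = 4 · 14.2168 = 56.867.

T² ≈ 56.867


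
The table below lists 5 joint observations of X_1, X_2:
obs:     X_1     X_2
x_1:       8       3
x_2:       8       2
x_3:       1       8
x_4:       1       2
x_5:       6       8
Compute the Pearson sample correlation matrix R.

Step 1 — column means:
  mean(X_1) = (8 + 8 + 1 + 1 + 6) / 5 = 24/5 = 4.8
  mean(X_2) = (3 + 2 + 8 + 2 + 8) / 5 = 23/5 = 4.6

Step 2 — sample variances and covariances s[i,j] = (1/(n-1)) · Σ_k (x_{k,i} - mean_i) · (x_{k,j} - mean_j), with n-1 = 4:
  s[X_1,X_1] = ((3.2)·(3.2) + (3.2)·(3.2) + (-3.8)·(-3.8) + (-3.8)·(-3.8) + (1.2)·(1.2)) / 4 = 50.8/4 = 12.7
  s[X_1,X_2] = ((3.2)·(-1.6) + (3.2)·(-2.6) + (-3.8)·(3.4) + (-3.8)·(-2.6) + (1.2)·(3.4)) / 4 = -12.4/4 = -3.1
  s[X_2,X_2] = ((-1.6)·(-1.6) + (-2.6)·(-2.6) + (3.4)·(3.4) + (-2.6)·(-2.6) + (3.4)·(3.4)) / 4 = 39.2/4 = 9.8
  Sample standard deviations s_i = √(s[i,i]):
  s(X_1) = √(12.7) = 3.5637
  s(X_2) = √(9.8) = 3.1305

Step 3 — r_{ij} = s_{ij} / (s_i · s_j):
  r[X_1,X_1] = 1 (diagonal).
  r[X_1,X_2] = -3.1 / (3.5637 · 3.1305) = -3.1 / 11.1562 = -0.2779
  r[X_2,X_2] = 1 (diagonal).

R is symmetric with unit diagonal. Assembling:

R = [[1, -0.2779],
 [-0.2779, 1]]


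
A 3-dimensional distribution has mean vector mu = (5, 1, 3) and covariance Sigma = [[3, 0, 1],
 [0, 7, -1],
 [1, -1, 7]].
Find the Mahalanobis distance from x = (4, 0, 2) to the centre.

Step 1 — centre the observation: (x - mu) = (-1, -1, -1).

Step 2 — invert Sigma (cofactor / det for 3×3, or solve directly):
  Sigma^{-1} = [[0.3504, -0.0073, -0.0511],
 [-0.0073, 0.146, 0.0219],
 [-0.0511, 0.0219, 0.1533]].

Step 3 — form the quadratic (x - mu)^T · Sigma^{-1} · (x - mu):
  Sigma^{-1} · (x - mu) = (-0.292, -0.1606, -0.1241).
  (x - mu)^T · [Sigma^{-1} · (x - mu)] = (-1)·(-0.292) + (-1)·(-0.1606) + (-1)·(-0.1241) = 0.5766.

Step 4 — take square root: d = √(0.5766) ≈ 0.7594.

d(x, mu) = √(0.5766) ≈ 0.7594


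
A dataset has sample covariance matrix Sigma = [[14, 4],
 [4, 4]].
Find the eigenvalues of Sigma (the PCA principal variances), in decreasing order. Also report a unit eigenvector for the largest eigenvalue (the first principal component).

Step 1 — characteristic polynomial of 2×2 Sigma:
  det(Sigma - λI) = λ² - trace · λ + det = 0.
  trace = 14 + 4 = 18, det = 14·4 - (4)² = 40.
Step 2 — discriminant:
  Δ = trace² - 4·det = 324 - 160 = 164.
Step 3 — eigenvalues:
  λ = (trace ± √Δ)/2 = (18 ± 12.8062)/2,
  λ_1 = 15.4031,  λ_2 = 2.5969.

Step 4 — unit eigenvector for λ_1: solve (Sigma - λ_1 I)v = 0. First row:
  (14 - 15.4031)·v_x + (4)·v_y = 0, i.e. (-1.4031)·v_x + (4)·v_y = 0,
  so v ∝ (b, λ_1 - a) = (4, 1.4031) = u.
  ||u|| = √((4)² + (1.4031)²) = √(17.9688) ≈ 4.239,
  v_1 = u/||u|| ≈ (0.9436, 0.331) (||v_1|| = 1).

λ_1 = 15.4031,  λ_2 = 2.5969;  v_1 ≈ (0.9436, 0.331)


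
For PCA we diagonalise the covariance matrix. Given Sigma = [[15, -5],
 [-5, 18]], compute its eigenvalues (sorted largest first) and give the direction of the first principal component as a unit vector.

Step 1 — characteristic polynomial of 2×2 Sigma:
  det(Sigma - λI) = λ² - trace · λ + det = 0.
  trace = 15 + 18 = 33, det = 15·18 - (-5)² = 245.
Step 2 — discriminant:
  Δ = trace² - 4·det = 1089 - 980 = 109.
Step 3 — eigenvalues:
  λ = (trace ± √Δ)/2 = (33 ± 10.4403)/2,
  λ_1 = 21.7202,  λ_2 = 11.2798.

Step 4 — unit eigenvector for λ_1: solve (Sigma - λ_1 I)v = 0. First row:
  (15 - 21.7202)·v_x + (-5)·v_y = 0, i.e. (-6.7202)·v_x + (-5)·v_y = 0,
  so v ∝ (b, λ_1 - a) = (-5, 6.7202); multiply by -1 so the first entry is positive: u = (5, -6.7202).
  ||u|| = √((5)² + (-6.7202)²) = √(70.1605) ≈ 8.3762,
  v_1 = u/||u|| ≈ (0.5969, -0.8023) (||v_1|| = 1).

λ_1 = 21.7202,  λ_2 = 11.2798;  v_1 ≈ (0.5969, -0.8023)


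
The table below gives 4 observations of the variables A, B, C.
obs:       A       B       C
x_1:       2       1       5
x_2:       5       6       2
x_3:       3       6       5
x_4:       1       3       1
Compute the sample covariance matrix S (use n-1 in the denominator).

Step 1 — column means:
  mean(A) = (2 + 5 + 3 + 1) / 4 = 11/4 = 2.75
  mean(B) = (1 + 6 + 6 + 3) / 4 = 16/4 = 4
  mean(C) = (5 + 2 + 5 + 1) / 4 = 13/4 = 3.25

Step 2 — sample covariance S[i,j] = (1/(n-1)) · Σ_k (x_{k,i} - mean_i) · (x_{k,j} - mean_j), with n-1 = 3.
  S[A,A] = ((-0.75)·(-0.75) + (2.25)·(2.25) + (0.25)·(0.25) + (-1.75)·(-1.75)) / 3 = 8.75/3 = 2.9167
  S[A,B] = ((-0.75)·(-3) + (2.25)·(2) + (0.25)·(2) + (-1.75)·(-1)) / 3 = 9/3 = 3
  S[A,C] = ((-0.75)·(1.75) + (2.25)·(-1.25) + (0.25)·(1.75) + (-1.75)·(-2.25)) / 3 = 0.25/3 = 0.0833
  S[B,B] = ((-3)·(-3) + (2)·(2) + (2)·(2) + (-1)·(-1)) / 3 = 18/3 = 6
  S[B,C] = ((-3)·(1.75) + (2)·(-1.25) + (2)·(1.75) + (-1)·(-2.25)) / 3 = -2/3 = -0.6667
  S[C,C] = ((1.75)·(1.75) + (-1.25)·(-1.25) + (1.75)·(1.75) + (-2.25)·(-2.25)) / 3 = 12.75/3 = 4.25

S is symmetric (S[j,i] = S[i,j]). Assembling:

S = [[2.9167, 3, 0.0833],
 [3, 6, -0.6667],
 [0.0833, -0.6667, 4.25]]


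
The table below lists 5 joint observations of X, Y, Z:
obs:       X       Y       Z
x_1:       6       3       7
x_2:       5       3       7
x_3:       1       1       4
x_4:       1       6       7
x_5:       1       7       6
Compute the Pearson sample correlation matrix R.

Step 1 — column means:
  mean(X) = (6 + 5 + 1 + 1 + 1) / 5 = 14/5 = 2.8
  mean(Y) = (3 + 3 + 1 + 6 + 7) / 5 = 20/5 = 4
  mean(Z) = (7 + 7 + 4 + 7 + 6) / 5 = 31/5 = 6.2

Step 2 — sample variances and covariances s[i,j] = (1/(n-1)) · Σ_k (x_{k,i} - mean_i) · (x_{k,j} - mean_j), with n-1 = 4:
  s[X,X] = ((3.2)·(3.2) + (2.2)·(2.2) + (-1.8)·(-1.8) + (-1.8)·(-1.8) + (-1.8)·(-1.8)) / 4 = 24.8/4 = 6.2
  s[X,Y] = ((3.2)·(-1) + (2.2)·(-1) + (-1.8)·(-3) + (-1.8)·(2) + (-1.8)·(3)) / 4 = -9/4 = -2.25
  s[X,Z] = ((3.2)·(0.8) + (2.2)·(0.8) + (-1.8)·(-2.2) + (-1.8)·(0.8) + (-1.8)·(-0.2)) / 4 = 7.2/4 = 1.8
  s[Y,Y] = ((-1)·(-1) + (-1)·(-1) + (-3)·(-3) + (2)·(2) + (3)·(3)) / 4 = 24/4 = 6
  s[Y,Z] = ((-1)·(0.8) + (-1)·(0.8) + (-3)·(-2.2) + (2)·(0.8) + (3)·(-0.2)) / 4 = 6/4 = 1.5
  s[Z,Z] = ((0.8)·(0.8) + (0.8)·(0.8) + (-2.2)·(-2.2) + (0.8)·(0.8) + (-0.2)·(-0.2)) / 4 = 6.8/4 = 1.7
  Sample standard deviations s_i = √(s[i,i]):
  s(X) = √(6.2) = 2.49
  s(Y) = √(6) = 2.4495
  s(Z) = √(1.7) = 1.3038

Step 3 — r_{ij} = s_{ij} / (s_i · s_j):
  r[X,X] = 1 (diagonal).
  r[X,Y] = -2.25 / (2.49 · 2.4495) = -2.25 / 6.0992 = -0.3689
  r[X,Z] = 1.8 / (2.49 · 1.3038) = 1.8 / 3.2465 = 0.5544
  r[Y,Y] = 1 (diagonal).
  r[Y,Z] = 1.5 / (2.4495 · 1.3038) = 1.5 / 3.1937 = 0.4697
  r[Z,Z] = 1 (diagonal).

R is symmetric with unit diagonal. Assembling:

R = [[1, -0.3689, 0.5544],
 [-0.3689, 1, 0.4697],
 [0.5544, 0.4697, 1]]


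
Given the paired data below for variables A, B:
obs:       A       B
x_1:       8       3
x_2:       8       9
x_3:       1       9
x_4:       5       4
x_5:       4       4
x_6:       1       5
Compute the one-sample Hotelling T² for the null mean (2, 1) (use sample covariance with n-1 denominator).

Step 1 — sample mean vector:
  mean(A) = (8 + 8 + 1 + 5 + 4 + 1) / 6 = 27/6 = 4.5
  mean(B) = (3 + 9 + 9 + 4 + 4 + 5) / 6 = 34/6 = 5.6667
  x̄ = (4.5, 5.6667),  deviation x̄ - mu_0 = (4.5, 5.6667) - (2, 1) = (2.5, 4.6667).

Step 2 — sample covariance matrix, S[i,j] = (1/(n-1)) · Σ_k (x_{k,i} - mean_i) · (x_{k,j} - mean_j), divisor n-1 = 5:
  S[A,A] = ((3.5)·(3.5) + (3.5)·(3.5) + (-3.5)·(-3.5) + (0.5)·(0.5) + (-0.5)·(-0.5) + (-3.5)·(-3.5)) / 5 = 49.5/5 = 9.9
  S[A,B] = ((3.5)·(-2.6667) + (3.5)·(3.3333) + (-3.5)·(3.3333) + (0.5)·(-1.6667) + (-0.5)·(-1.6667) + (-3.5)·(-0.6667)) / 5 = -7/5 = -1.4
  S[B,B] = ((-2.6667)·(-2.6667) + (3.3333)·(3.3333) + (3.3333)·(3.3333) + (-1.6667)·(-1.6667) + (-1.6667)·(-1.6667) + (-0.6667)·(-0.6667)) / 5 = 35.3333/5 = 7.0667
  S = [[9.9, -1.4],
 [-1.4, 7.0667]].

Step 3 — invert S. det(S) = 9.9·7.0667 - (-1.4)² = 68.
  S^{-1} = (1/det) · [[d, -b], [-b, a]] = [[0.1039, 0.0206],
 [0.0206, 0.1456]].

Step 4 — quadratic form (x̄ - mu_0)^T · S^{-1} · (x̄ - mu_0):
  S^{-1} · (x̄ - mu_0) = (0.3559, 0.7309),
  (x̄ - mu_0)^T · [...] = (2.5)·(0.3559) + (4.6667)·(0.7309) = 4.3005.

Step 5 — scale by n: T² = 6 · 4.3005 = 25.8029.

T² ≈ 25.8029


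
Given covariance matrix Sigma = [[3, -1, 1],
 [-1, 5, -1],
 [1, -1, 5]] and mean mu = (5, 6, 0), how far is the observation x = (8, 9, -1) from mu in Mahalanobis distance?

Step 1 — centre the observation: (x - mu) = (3, 3, -1).

Step 2 — invert Sigma (cofactor / det for 3×3, or solve directly):
  Sigma^{-1} = [[0.375, 0.0625, -0.0625],
 [0.0625, 0.2187, 0.0312],
 [-0.0625, 0.0312, 0.2187]].

Step 3 — form the quadratic (x - mu)^T · Sigma^{-1} · (x - mu):
  Sigma^{-1} · (x - mu) = (1.375, 0.8125, -0.3125).
  (x - mu)^T · [Sigma^{-1} · (x - mu)] = (3)·(1.375) + (3)·(0.8125) + (-1)·(-0.3125) = 6.875.

Step 4 — take square root: d = √(6.875) ≈ 2.622.

d(x, mu) = √(6.875) ≈ 2.622


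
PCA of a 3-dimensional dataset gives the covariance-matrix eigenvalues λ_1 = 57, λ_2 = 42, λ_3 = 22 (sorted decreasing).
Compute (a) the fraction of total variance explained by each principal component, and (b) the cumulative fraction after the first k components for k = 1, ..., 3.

Step 1 — total variance = trace(Sigma) = Σ λ_i = 57 + 42 + 22 = 121.

Step 2 — fraction explained by component i = λ_i / Σ λ:
  PC1: 57/121 = 0.4711
  PC2: 42/121 = 0.3471
  PC3: 22/121 = 0.1818

Step 3 — cumulative fraction after k components = (λ_1 + ... + λ_k) / Σ λ:
  k = 1: 57/121 = 0.4711
  k = 2: (57 + 42)/121 = 99/121 = 0.8182
  k = 3: (57 + 42 + 22)/121 = 121/121 = 1

Summary (fraction, with percent):

explained: PC1 0.4711 (47.11%), PC2 0.3471 (34.71%), PC3 0.1818 (18.18%);  cumulative: 0.4711, 0.8182, 1


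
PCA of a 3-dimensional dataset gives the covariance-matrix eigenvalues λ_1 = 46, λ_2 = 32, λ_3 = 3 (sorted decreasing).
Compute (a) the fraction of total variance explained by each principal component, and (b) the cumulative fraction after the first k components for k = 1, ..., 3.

Step 1 — total variance = trace(Sigma) = Σ λ_i = 46 + 32 + 3 = 81.

Step 2 — fraction explained by component i = λ_i / Σ λ:
  PC1: 46/81 = 0.5679
  PC2: 32/81 = 0.3951
  PC3: 3/81 = 0.037

Step 3 — cumulative fraction after k components = (λ_1 + ... + λ_k) / Σ λ:
  k = 1: 46/81 = 0.5679
  k = 2: (46 + 32)/81 = 78/81 = 0.963
  k = 3: (46 + 32 + 3)/81 = 81/81 = 1

Summary (fraction, with percent):

explained: PC1 0.5679 (56.79%), PC2 0.3951 (39.51%), PC3 0.037 (3.7%);  cumulative: 0.5679, 0.963, 1


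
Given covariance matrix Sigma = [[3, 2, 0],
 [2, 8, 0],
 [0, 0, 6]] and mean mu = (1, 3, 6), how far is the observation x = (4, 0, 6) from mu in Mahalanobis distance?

Step 1 — centre the observation: (x - mu) = (3, -3, 0).

Step 2 — invert Sigma (cofactor / det for 3×3, or solve directly):
  Sigma^{-1} = [[0.4, -0.1, 0],
 [-0.1, 0.15, 0],
 [0, 0, 0.1667]].

Step 3 — form the quadratic (x - mu)^T · Sigma^{-1} · (x - mu):
  Sigma^{-1} · (x - mu) = (1.5, -0.75, 0).
  (x - mu)^T · [Sigma^{-1} · (x - mu)] = (3)·(1.5) + (-3)·(-0.75) + (0)·(0) = 6.75.

Step 4 — take square root: d = √(6.75) ≈ 2.5981.

d(x, mu) = √(6.75) ≈ 2.5981


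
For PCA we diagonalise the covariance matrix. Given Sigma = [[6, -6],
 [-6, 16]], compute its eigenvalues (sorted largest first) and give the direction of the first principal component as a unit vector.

Step 1 — characteristic polynomial of 2×2 Sigma:
  det(Sigma - λI) = λ² - trace · λ + det = 0.
  trace = 6 + 16 = 22, det = 6·16 - (-6)² = 60.
Step 2 — discriminant:
  Δ = trace² - 4·det = 484 - 240 = 244.
Step 3 — eigenvalues:
  λ = (trace ± √Δ)/2 = (22 ± 15.6205)/2,
  λ_1 = 18.8102,  λ_2 = 3.1898.

Step 4 — unit eigenvector for λ_1: solve (Sigma - λ_1 I)v = 0. First row:
  (6 - 18.8102)·v_x + (-6)·v_y = 0, i.e. (-12.8102)·v_x + (-6)·v_y = 0,
  so v ∝ (b, λ_1 - a) = (-6, 12.8102); multiply by -1 so the first entry is positive: u = (6, -12.8102).
  ||u|| = √((6)² + (-12.8102)²) = √(200.1025) ≈ 14.1458,
  v_1 = u/||u|| ≈ (0.4242, -0.9056) (||v_1|| = 1).

λ_1 = 18.8102,  λ_2 = 3.1898;  v_1 ≈ (0.4242, -0.9056)


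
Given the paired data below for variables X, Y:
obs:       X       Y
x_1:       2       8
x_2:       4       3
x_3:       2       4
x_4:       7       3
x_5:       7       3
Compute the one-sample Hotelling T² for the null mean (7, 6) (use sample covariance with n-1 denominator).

Step 1 — sample mean vector:
  mean(X) = (2 + 4 + 2 + 7 + 7) / 5 = 22/5 = 4.4
  mean(Y) = (8 + 3 + 4 + 3 + 3) / 5 = 21/5 = 4.2
  x̄ = (4.4, 4.2),  deviation x̄ - mu_0 = (4.4, 4.2) - (7, 6) = (-2.6, -1.8).

Step 2 — sample covariance matrix, S[i,j] = (1/(n-1)) · Σ_k (x_{k,i} - mean_i) · (x_{k,j} - mean_j), divisor n-1 = 4:
  S[X,X] = ((-2.4)·(-2.4) + (-0.4)·(-0.4) + (-2.4)·(-2.4) + (2.6)·(2.6) + (2.6)·(2.6)) / 4 = 25.2/4 = 6.3
  S[X,Y] = ((-2.4)·(3.8) + (-0.4)·(-1.2) + (-2.4)·(-0.2) + (2.6)·(-1.2) + (2.6)·(-1.2)) / 4 = -14.4/4 = -3.6
  S[Y,Y] = ((3.8)·(3.8) + (-1.2)·(-1.2) + (-0.2)·(-0.2) + (-1.2)·(-1.2) + (-1.2)·(-1.2)) / 4 = 18.8/4 = 4.7
  S = [[6.3, -3.6],
 [-3.6, 4.7]].

Step 3 — invert S. det(S) = 6.3·4.7 - (-3.6)² = 16.65.
  S^{-1} = (1/det) · [[d, -b], [-b, a]] = [[0.2823, 0.2162],
 [0.2162, 0.3784]].

Step 4 — quadratic form (x̄ - mu_0)^T · S^{-1} · (x̄ - mu_0):
  S^{-1} · (x̄ - mu_0) = (-1.1231, -1.2432),
  (x̄ - mu_0)^T · [...] = (-2.6)·(-1.1231) + (-1.8)·(-1.2432) = 5.158.

Step 5 — scale by n: T² = 5 · 5.158 = 25.7898.

T² ≈ 25.7898


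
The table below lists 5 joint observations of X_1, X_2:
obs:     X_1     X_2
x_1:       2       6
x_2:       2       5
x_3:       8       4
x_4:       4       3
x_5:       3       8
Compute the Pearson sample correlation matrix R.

Step 1 — column means:
  mean(X_1) = (2 + 2 + 8 + 4 + 3) / 5 = 19/5 = 3.8
  mean(X_2) = (6 + 5 + 4 + 3 + 8) / 5 = 26/5 = 5.2

Step 2 — sample variances and covariances s[i,j] = (1/(n-1)) · Σ_k (x_{k,i} - mean_i) · (x_{k,j} - mean_j), with n-1 = 4:
  s[X_1,X_1] = ((-1.8)·(-1.8) + (-1.8)·(-1.8) + (4.2)·(4.2) + (0.2)·(0.2) + (-0.8)·(-0.8)) / 4 = 24.8/4 = 6.2
  s[X_1,X_2] = ((-1.8)·(0.8) + (-1.8)·(-0.2) + (4.2)·(-1.2) + (0.2)·(-2.2) + (-0.8)·(2.8)) / 4 = -8.8/4 = -2.2
  s[X_2,X_2] = ((0.8)·(0.8) + (-0.2)·(-0.2) + (-1.2)·(-1.2) + (-2.2)·(-2.2) + (2.8)·(2.8)) / 4 = 14.8/4 = 3.7
  Sample standard deviations s_i = √(s[i,i]):
  s(X_1) = √(6.2) = 2.49
  s(X_2) = √(3.7) = 1.9235

Step 3 — r_{ij} = s_{ij} / (s_i · s_j):
  r[X_1,X_1] = 1 (diagonal).
  r[X_1,X_2] = -2.2 / (2.49 · 1.9235) = -2.2 / 4.7896 = -0.4593
  r[X_2,X_2] = 1 (diagonal).

R is symmetric with unit diagonal. Assembling:

R = [[1, -0.4593],
 [-0.4593, 1]]
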